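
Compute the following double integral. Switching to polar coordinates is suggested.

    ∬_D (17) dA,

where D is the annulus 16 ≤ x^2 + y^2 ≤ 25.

The region D is 4 ≤ r ≤ 5, 0 ≤ θ ≤ 2π in polar coordinates, where x = r cos(θ), y = r sin(θ), and dA = r dr dθ.

Under the substitution, the integrand becomes 17, so

    ∬_D (17) dA = ∫_{0}^{2π} ∫_{4}^{5} (17) · r dr dθ.

Inner integral (in r): ∫_{4}^{5} (17) · r dr = 153/2.

Outer integral (in θ): ∫_{0}^{2π} (153/2) dθ = 153π.

Therefore ∬_D (17) dA = 153π.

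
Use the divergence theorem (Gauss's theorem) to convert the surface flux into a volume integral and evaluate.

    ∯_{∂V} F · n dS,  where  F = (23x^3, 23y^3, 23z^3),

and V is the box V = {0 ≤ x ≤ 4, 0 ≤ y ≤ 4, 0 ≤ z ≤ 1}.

By the divergence theorem,

    ∯_{∂V} F · n dS = ∭_V (∇ · F) dV.

Compute the divergence:
    ∇ · F = ∂F_x/∂x + ∂F_y/∂y + ∂F_z/∂z = 69x^2 + 69y^2 + 69z^2.

V is a rectangular box, so dV = dx dy dz with 0 ≤ x ≤ 4, 0 ≤ y ≤ 4, 0 ≤ z ≤ 1.

Integrate (69x^2 + 69y^2 + 69z^2) over V as an iterated integral:

    ∭_V (∇·F) dV = ∫_0^{4} ∫_0^{4} ∫_0^{1} (69x^2 + 69y^2 + 69z^2) dz dy dx.

Inner (z from 0 to 1): 69x^2 + 69y^2 + 23.
Middle (y from 0 to 4): 276x^2 + 1564.
Outer (x from 0 to 4): 12144.

Therefore ∯_{∂V} F · n dS = 12144.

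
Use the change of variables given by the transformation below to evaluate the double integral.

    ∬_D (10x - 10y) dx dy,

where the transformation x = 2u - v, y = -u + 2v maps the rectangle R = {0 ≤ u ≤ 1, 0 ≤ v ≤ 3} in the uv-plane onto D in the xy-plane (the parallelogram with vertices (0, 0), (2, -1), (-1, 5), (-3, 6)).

Compute the Jacobian determinant of (x, y) with respect to (u, v):

    ∂(x,y)/∂(u,v) = | 2  -1 | = (2)(2) - (-1)(-1) = 3.
                   | -1  2 |

Its absolute value is |J| = 3 (the area scaling factor).

Substituting x = 2u - v, y = -u + 2v into the integrand,

    10x - 10y → 30u - 30v,

so the integral becomes

    ∬_R (30u - 30v) · |J| du dv = ∫_0^1 ∫_0^3 (90u - 90v) dv du.

Inner (v): 270u - 405.
Outer (u): -270.

Therefore ∬_D (10x - 10y) dx dy = -270.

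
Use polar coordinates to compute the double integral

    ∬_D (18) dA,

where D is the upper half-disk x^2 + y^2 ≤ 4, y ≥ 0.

The region D is 0 ≤ r ≤ 2, 0 ≤ θ ≤ π in polar coordinates, where x = r cos(θ), y = r sin(θ), and dA = r dr dθ.

Under the substitution, the integrand becomes 18, so

    ∬_D (18) dA = ∫_{0}^{π} ∫_{0}^{2} (18) · r dr dθ.

Inner integral (in r): ∫_{0}^{2} (18) · r dr = 36.

Outer integral (in θ): ∫_{0}^{π} (36) dθ = 36π.

Therefore ∬_D (18) dA = 36π.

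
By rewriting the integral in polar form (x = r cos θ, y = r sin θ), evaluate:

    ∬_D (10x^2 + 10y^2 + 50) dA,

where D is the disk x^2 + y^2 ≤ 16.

The region D is 0 ≤ r ≤ 4, 0 ≤ θ ≤ 2π in polar coordinates, where x = r cos(θ), y = r sin(θ), and dA = r dr dθ.

Under the substitution, the integrand becomes 10r^2 + 50, so

    ∬_D (10x^2 + 10y^2 + 50) dA = ∫_{0}^{2π} ∫_{0}^{4} (10r^2 + 50) · r dr dθ.

Inner integral (in r): ∫_{0}^{4} (10r^2 + 50) · r dr = 1040.

Outer integral (in θ): ∫_{0}^{2π} (1040) dθ = 2080π.

Therefore ∬_D (10x^2 + 10y^2 + 50) dA = 2080π.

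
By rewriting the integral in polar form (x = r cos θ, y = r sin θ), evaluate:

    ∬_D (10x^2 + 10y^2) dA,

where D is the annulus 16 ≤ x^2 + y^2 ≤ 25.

The region D is 4 ≤ r ≤ 5, 0 ≤ θ ≤ 2π in polar coordinates, where x = r cos(θ), y = r sin(θ), and dA = r dr dθ.

Under the substitution, the integrand becomes 10r^2, so

    ∬_D (10x^2 + 10y^2) dA = ∫_{0}^{2π} ∫_{4}^{5} (10r^2) · r dr dθ.

Inner integral (in r): ∫_{4}^{5} (10r^2) · r dr = 1845/2.

Outer integral (in θ): ∫_{0}^{2π} (1845/2) dθ = 1845π.

Therefore ∬_D (10x^2 + 10y^2) dA = 1845π.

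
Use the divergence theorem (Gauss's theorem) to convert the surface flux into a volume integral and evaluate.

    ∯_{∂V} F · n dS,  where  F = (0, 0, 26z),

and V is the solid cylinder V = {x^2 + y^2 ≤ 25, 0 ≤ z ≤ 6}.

By the divergence theorem,

    ∯_{∂V} F · n dS = ∭_V (∇ · F) dV.

Compute the divergence:
    ∇ · F = ∂F_x/∂x + ∂F_y/∂y + ∂F_z/∂z = 0 + 0 + 26 = 26.

In cylindrical coordinates, x = r cos(θ), y = r sin(θ), z = z, dV = r dr dθ dz, with 0 ≤ r ≤ 5, 0 ≤ θ ≤ 2π, 0 ≤ z ≤ 6.

The integrand, after substitution and multiplying by the volume element, becomes (26) · r, so

    ∭_V (∇·F) dV = ∫_0^{2π} ∫_0^{5} ∫_0^{6} (26) · r dz dr dθ.

Inner (z from 0 to 6): 156r.
Middle (r from 0 to 5): 1950.
Outer (θ from 0 to 2π): 3900π.

Therefore ∯_{∂V} F · n dS = 3900π.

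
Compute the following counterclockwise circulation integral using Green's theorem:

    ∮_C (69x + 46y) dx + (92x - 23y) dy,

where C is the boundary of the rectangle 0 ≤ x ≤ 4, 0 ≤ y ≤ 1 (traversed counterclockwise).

Green's theorem converts the closed line integral into a double integral over the enclosed region D:

    ∮_C P dx + Q dy = ∬_D (∂Q/∂x - ∂P/∂y) dA.

Here P = 69x + 46y, Q = 92x - 23y, so

    ∂Q/∂x = 92,    ∂P/∂y = 46,
    ∂Q/∂x - ∂P/∂y = 46.

D is the region 0 ≤ x ≤ 4, 0 ≤ y ≤ 1. Evaluating the double integral:

    ∬_D (46) dA = ∫_0^{4} ∫_0^{1} (46) dy dx.

Inner (y from 0 to 1): 46.
Outer (x from 0 to 4): 184.

Therefore ∮_C P dx + Q dy = 184.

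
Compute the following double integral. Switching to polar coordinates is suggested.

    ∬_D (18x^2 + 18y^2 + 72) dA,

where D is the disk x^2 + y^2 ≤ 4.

The region D is 0 ≤ r ≤ 2, 0 ≤ θ ≤ 2π in polar coordinates, where x = r cos(θ), y = r sin(θ), and dA = r dr dθ.

Under the substitution, the integrand becomes 18r^2 + 72, so

    ∬_D (18x^2 + 18y^2 + 72) dA = ∫_{0}^{2π} ∫_{0}^{2} (18r^2 + 72) · r dr dθ.

Inner integral (in r): ∫_{0}^{2} (18r^2 + 72) · r dr = 216.

Outer integral (in θ): ∫_{0}^{2π} (216) dθ = 432π.

Therefore ∬_D (18x^2 + 18y^2 + 72) dA = 432π.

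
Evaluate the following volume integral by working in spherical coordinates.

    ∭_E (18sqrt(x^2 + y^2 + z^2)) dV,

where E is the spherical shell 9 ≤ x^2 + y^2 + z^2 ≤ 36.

In spherical coordinates, x = ρ sin(φ) cos(θ), y = ρ sin(φ) sin(θ), z = ρ cos(φ), and dV = ρ^2 sin(φ) dρ dφ dθ.

The integrand becomes 18ρ, so

    ∭_E (18sqrt(x^2 + y^2 + z^2)) dV = ∫_{0}^{2π} ∫_{0}^{π} ∫_{3}^{6} (18ρ) · ρ^2 sin(φ) dρ dφ dθ.

Inner (ρ): 10935sin(φ)/2.
Middle (φ): 10935.
Outer (θ): 21870π.

Therefore the triple integral equals 21870π.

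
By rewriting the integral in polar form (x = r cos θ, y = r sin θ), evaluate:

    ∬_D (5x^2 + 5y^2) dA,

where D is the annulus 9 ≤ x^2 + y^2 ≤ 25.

The region D is 3 ≤ r ≤ 5, 0 ≤ θ ≤ 2π in polar coordinates, where x = r cos(θ), y = r sin(θ), and dA = r dr dθ.

Under the substitution, the integrand becomes 5r^2, so

    ∬_D (5x^2 + 5y^2) dA = ∫_{0}^{2π} ∫_{3}^{5} (5r^2) · r dr dθ.

Inner integral (in r): ∫_{3}^{5} (5r^2) · r dr = 680.

Outer integral (in θ): ∫_{0}^{2π} (680) dθ = 1360π.

Therefore ∬_D (5x^2 + 5y^2) dA = 1360π.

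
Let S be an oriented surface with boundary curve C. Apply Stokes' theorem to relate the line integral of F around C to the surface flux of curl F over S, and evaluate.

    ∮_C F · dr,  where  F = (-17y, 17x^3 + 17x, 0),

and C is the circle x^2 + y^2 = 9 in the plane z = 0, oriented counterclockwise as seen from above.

Let S be the flat disk x^2 + y^2 ≤ 9 in the plane z = 0, with upward unit normal n̂ = ẑ. By Stokes' theorem,

    ∮_C F · dr = ∬_S (∇ × F) · n̂ dS = ∬_D (curl F)_z dA,

where D is the disk x^2 + y^2 ≤ 9.

Compute the curl of F = (-17y, 17x^3 + 17x, 0):
    (∇ × F)_x = ∂F_z/∂y - ∂F_y/∂z = 0,
    (∇ × F)_y = ∂F_x/∂z - ∂F_z/∂x = 0,
    (∇ × F)_z = ∂F_y/∂x - ∂F_x/∂y = 51x^2 + 34.

On z = 0, (curl F)_z = 51x^2 + 34.

Convert to polar (x = r cos θ, y = r sin θ, dA = r dr dθ); the integrand becomes 51r^2cos(θ)^2 + 34, so

    ∬_D (curl F)_z dA = ∫_0^{2π} ∫_0^{3} (51r^2cos(θ)^2 + 34) · r dr dθ.

Inner (r from 0 to 3): 4131cos(θ)^2/4 + 153.
Outer (θ from 0 to 2π): 5355π/4.

Therefore ∮_C F · dr = 5355π/4.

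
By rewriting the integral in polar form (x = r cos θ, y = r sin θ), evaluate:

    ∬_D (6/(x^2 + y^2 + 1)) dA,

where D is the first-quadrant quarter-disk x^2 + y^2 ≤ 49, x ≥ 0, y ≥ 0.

The region D is 0 ≤ r ≤ 7, 0 ≤ θ ≤ π/2 in polar coordinates, where x = r cos(θ), y = r sin(θ), and dA = r dr dθ.

Under the substitution, the integrand becomes 6/(r^2 + 1), so

    ∬_D (6/(x^2 + y^2 + 1)) dA = ∫_{0}^{π/2} ∫_{0}^{7} (6/(r^2 + 1)) · r dr dθ.

Inner integral (in r): ∫_{0}^{7} (6/(r^2 + 1)) · r dr = log(125000).

Outer integral (in θ): ∫_{0}^{π/2} (log(125000)) dθ = log(125000^(π/2)).

Therefore ∬_D (6/(x^2 + y^2 + 1)) dA = log(125000^(π/2)).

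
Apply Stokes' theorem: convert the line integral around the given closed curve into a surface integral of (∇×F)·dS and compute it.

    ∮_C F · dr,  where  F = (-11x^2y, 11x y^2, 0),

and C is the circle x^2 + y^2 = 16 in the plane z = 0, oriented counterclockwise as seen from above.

Let S be the flat disk x^2 + y^2 ≤ 16 in the plane z = 0, with upward unit normal n̂ = ẑ. By Stokes' theorem,

    ∮_C F · dr = ∬_S (∇ × F) · n̂ dS = ∬_D (curl F)_z dA,

where D is the disk x^2 + y^2 ≤ 16.

Compute the curl of F = (-11x^2y, 11x y^2, 0):
    (∇ × F)_x = ∂F_z/∂y - ∂F_y/∂z = 0,
    (∇ × F)_y = ∂F_x/∂z - ∂F_z/∂x = 0,
    (∇ × F)_z = ∂F_y/∂x - ∂F_x/∂y = 11x^2 + 11y^2.

On z = 0, (curl F)_z = 11x^2 + 11y^2.

Convert to polar (x = r cos θ, y = r sin θ, dA = r dr dθ); the integrand becomes 11r^2, so

    ∬_D (curl F)_z dA = ∫_0^{2π} ∫_0^{4} (11r^2) · r dr dθ.

Inner (r from 0 to 4): 704.
Outer (θ from 0 to 2π): 1408π.

Therefore ∮_C F · dr = 1408π.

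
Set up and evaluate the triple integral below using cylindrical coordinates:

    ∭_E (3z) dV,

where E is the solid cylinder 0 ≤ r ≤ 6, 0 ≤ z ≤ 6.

In cylindrical coordinates, x = r cos(θ), y = r sin(θ), z = z, and dV = r dr dθ dz.

The integrand becomes 3z, so

    ∭_E (3z) dV = ∫_{0}^{2π} ∫_{0}^{6} ∫_{0}^{6} (3z) · r dz dr dθ.

Inner (z): 54r.
Middle (r from 0 to 6): 972.
Outer (θ): 1944π.

Therefore the triple integral equals 1944π.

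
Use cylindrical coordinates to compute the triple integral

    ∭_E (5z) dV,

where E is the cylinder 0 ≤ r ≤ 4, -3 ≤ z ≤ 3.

In cylindrical coordinates, x = r cos(θ), y = r sin(θ), z = z, and dV = r dr dθ dz.

The integrand becomes 5z, so

    ∭_E (5z) dV = ∫_{0}^{2π} ∫_{0}^{4} ∫_{-3}^{3} (5z) · r dz dr dθ.

Inner (z): 0.
Middle (r from 0 to 4): 0.
Outer (θ): 0.

Therefore the triple integral equals 0.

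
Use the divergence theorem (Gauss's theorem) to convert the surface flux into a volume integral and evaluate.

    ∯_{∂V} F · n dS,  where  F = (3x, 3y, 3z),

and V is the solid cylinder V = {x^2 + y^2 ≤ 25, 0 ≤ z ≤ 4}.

By the divergence theorem,

    ∯_{∂V} F · n dS = ∭_V (∇ · F) dV.

Compute the divergence:
    ∇ · F = ∂F_x/∂x + ∂F_y/∂y + ∂F_z/∂z = 3 + 3 + 3 = 9.

In cylindrical coordinates, x = r cos(θ), y = r sin(θ), z = z, dV = r dr dθ dz, with 0 ≤ r ≤ 5, 0 ≤ θ ≤ 2π, 0 ≤ z ≤ 4.

The integrand, after substitution and multiplying by the volume element, becomes (9) · r, so

    ∭_V (∇·F) dV = ∫_0^{2π} ∫_0^{5} ∫_0^{4} (9) · r dz dr dθ.

Inner (z from 0 to 4): 36r.
Middle (r from 0 to 5): 450.
Outer (θ from 0 to 2π): 900π.

Therefore ∯_{∂V} F · n dS = 900π.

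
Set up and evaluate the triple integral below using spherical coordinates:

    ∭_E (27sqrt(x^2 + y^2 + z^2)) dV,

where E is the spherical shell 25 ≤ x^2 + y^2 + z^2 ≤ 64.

In spherical coordinates, x = ρ sin(φ) cos(θ), y = ρ sin(φ) sin(θ), z = ρ cos(φ), and dV = ρ^2 sin(φ) dρ dφ dθ.

The integrand becomes 27ρ, so

    ∭_E (27sqrt(x^2 + y^2 + z^2)) dV = ∫_{0}^{2π} ∫_{0}^{π} ∫_{5}^{8} (27ρ) · ρ^2 sin(φ) dρ dφ dθ.

Inner (ρ): 93717sin(φ)/4.
Middle (φ): 93717/2.
Outer (θ): 93717π.

Therefore the triple integral equals 93717π.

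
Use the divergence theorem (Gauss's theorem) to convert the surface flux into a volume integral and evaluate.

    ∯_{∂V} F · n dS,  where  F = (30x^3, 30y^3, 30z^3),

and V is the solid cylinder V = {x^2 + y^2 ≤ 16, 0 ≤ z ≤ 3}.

By the divergence theorem,

    ∯_{∂V} F · n dS = ∭_V (∇ · F) dV.

Compute the divergence:
    ∇ · F = ∂F_x/∂x + ∂F_y/∂y + ∂F_z/∂z = 90x^2 + 90y^2 + 90z^2.

In cylindrical coordinates, x = r cos(θ), y = r sin(θ), z = z, dV = r dr dθ dz, with 0 ≤ r ≤ 4, 0 ≤ θ ≤ 2π, 0 ≤ z ≤ 3.

The integrand, after substitution and multiplying by the volume element, becomes (90r^2 + 90z^2) · r, so

    ∭_V (∇·F) dV = ∫_0^{2π} ∫_0^{4} ∫_0^{3} (90r^2 + 90z^2) · r dz dr dθ.

Inner (z from 0 to 3): 270r (r^2 + 3).
Middle (r from 0 to 4): 23760.
Outer (θ from 0 to 2π): 47520π.

Therefore ∯_{∂V} F · n dS = 47520π.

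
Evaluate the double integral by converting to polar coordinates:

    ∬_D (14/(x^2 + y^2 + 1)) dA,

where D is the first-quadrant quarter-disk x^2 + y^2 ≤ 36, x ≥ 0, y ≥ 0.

The region D is 0 ≤ r ≤ 6, 0 ≤ θ ≤ π/2 in polar coordinates, where x = r cos(θ), y = r sin(θ), and dA = r dr dθ.

Under the substitution, the integrand becomes 14/(r^2 + 1), so

    ∬_D (14/(x^2 + y^2 + 1)) dA = ∫_{0}^{π/2} ∫_{0}^{6} (14/(r^2 + 1)) · r dr dθ.

Inner integral (in r): ∫_{0}^{6} (14/(r^2 + 1)) · r dr = log(94931877133).

Outer integral (in θ): ∫_{0}^{π/2} (log(94931877133)) dθ = log(94931877133^(π/2)).

Therefore ∬_D (14/(x^2 + y^2 + 1)) dA = log(94931877133^(π/2)).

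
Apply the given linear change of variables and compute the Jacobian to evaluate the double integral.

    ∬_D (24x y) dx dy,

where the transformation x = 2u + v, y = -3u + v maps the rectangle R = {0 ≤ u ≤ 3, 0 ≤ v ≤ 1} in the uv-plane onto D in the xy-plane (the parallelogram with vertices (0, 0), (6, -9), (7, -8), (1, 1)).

Compute the Jacobian determinant of (x, y) with respect to (u, v):

    ∂(x,y)/∂(u,v) = | 2  1 | = (2)(1) - (1)(-3) = 5.
                   | -3  1 |

Its absolute value is |J| = 5 (the area scaling factor).

Substituting x = 2u + v, y = -3u + v into the integrand,

    24x y → -144u^2 - 24u v + 24v^2,

so the integral becomes

    ∬_R (-144u^2 - 24u v + 24v^2) · |J| du dv = ∫_0^3 ∫_0^1 (-720u^2 - 120u v + 120v^2) dv du.

Inner (v): -720u^2 - 60u + 40.
Outer (u): -6630.

Therefore ∬_D (24x y) dx dy = -6630.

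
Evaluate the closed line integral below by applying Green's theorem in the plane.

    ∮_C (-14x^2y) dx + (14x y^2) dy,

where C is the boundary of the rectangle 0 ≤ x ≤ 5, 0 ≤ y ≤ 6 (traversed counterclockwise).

Green's theorem converts the closed line integral into a double integral over the enclosed region D:

    ∮_C P dx + Q dy = ∬_D (∂Q/∂x - ∂P/∂y) dA.

Here P = -14x^2y, Q = 14x y^2, so

    ∂Q/∂x = 14y^2,    ∂P/∂y = -14x^2,
    ∂Q/∂x - ∂P/∂y = 14x^2 + 14y^2.

D is the region 0 ≤ x ≤ 5, 0 ≤ y ≤ 6. Evaluating the double integral:

    ∬_D (14x^2 + 14y^2) dA = ∫_0^{5} ∫_0^{6} (14x^2 + 14y^2) dy dx.

Inner (y from 0 to 6): 84x^2 + 1008.
Outer (x from 0 to 5): 8540.

Therefore ∮_C P dx + Q dy = 8540.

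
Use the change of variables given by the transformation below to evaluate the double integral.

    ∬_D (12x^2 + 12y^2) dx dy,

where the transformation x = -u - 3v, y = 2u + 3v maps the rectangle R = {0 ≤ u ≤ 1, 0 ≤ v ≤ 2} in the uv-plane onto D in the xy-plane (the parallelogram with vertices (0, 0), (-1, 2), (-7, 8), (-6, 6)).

Compute the Jacobian determinant of (x, y) with respect to (u, v):

    ∂(x,y)/∂(u,v) = | -1  -3 | = (-1)(3) - (-3)(2) = 3.
                   | 2  3 |

Its absolute value is |J| = 3 (the area scaling factor).

Substituting x = -u - 3v, y = 2u + 3v into the integrand,

    12x^2 + 12y^2 → 60u^2 + 216u v + 216v^2,

so the integral becomes

    ∬_R (60u^2 + 216u v + 216v^2) · |J| du dv = ∫_0^1 ∫_0^2 (180u^2 + 648u v + 648v^2) dv du.

Inner (v): 360u^2 + 1296u + 1728.
Outer (u): 2496.

Therefore ∬_D (12x^2 + 12y^2) dx dy = 2496.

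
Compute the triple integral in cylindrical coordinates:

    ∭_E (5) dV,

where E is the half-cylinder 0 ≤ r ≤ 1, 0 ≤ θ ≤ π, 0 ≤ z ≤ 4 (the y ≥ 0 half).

In cylindrical coordinates, x = r cos(θ), y = r sin(θ), z = z, and dV = r dr dθ dz.

The integrand becomes 5, so

    ∭_E (5) dV = ∫_{0}^{π} ∫_{0}^{1} ∫_{0}^{4} (5) · r dz dr dθ.

Inner (z): 20r.
Middle (r from 0 to 1): 10.
Outer (θ): 10π.

Therefore the triple integral equals 10π.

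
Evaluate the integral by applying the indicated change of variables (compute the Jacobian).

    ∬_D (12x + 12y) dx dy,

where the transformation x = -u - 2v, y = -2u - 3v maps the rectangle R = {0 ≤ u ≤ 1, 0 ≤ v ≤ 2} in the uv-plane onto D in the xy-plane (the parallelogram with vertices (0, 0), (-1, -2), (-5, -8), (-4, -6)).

Compute the Jacobian determinant of (x, y) with respect to (u, v):

    ∂(x,y)/∂(u,v) = | -1  -2 | = (-1)(-3) - (-2)(-2) = -1.
                   | -2  -3 |

Its absolute value is |J| = 1 (the area scaling factor).

Substituting x = -u - 2v, y = -2u - 3v into the integrand,

    12x + 12y → -36u - 60v,

so the integral becomes

    ∬_R (-36u - 60v) · |J| du dv = ∫_0^1 ∫_0^2 (-36u - 60v) dv du.

Inner (v): -72u - 120.
Outer (u): -156.

Therefore ∬_D (12x + 12y) dx dy = -156.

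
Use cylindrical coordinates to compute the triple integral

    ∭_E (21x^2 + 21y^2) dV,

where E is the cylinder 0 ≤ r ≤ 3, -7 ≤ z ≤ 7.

In cylindrical coordinates, x = r cos(θ), y = r sin(θ), z = z, and dV = r dr dθ dz.

The integrand becomes 21r^2, so

    ∭_E (21x^2 + 21y^2) dV = ∫_{0}^{2π} ∫_{0}^{3} ∫_{-7}^{7} (21r^2) · r dz dr dθ.

Inner (z): 294r^3.
Middle (r from 0 to 3): 11907/2.
Outer (θ): 11907π.

Therefore the triple integral equals 11907π.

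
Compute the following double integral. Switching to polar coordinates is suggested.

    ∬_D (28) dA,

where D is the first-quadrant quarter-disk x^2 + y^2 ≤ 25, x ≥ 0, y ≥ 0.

The region D is 0 ≤ r ≤ 5, 0 ≤ θ ≤ π/2 in polar coordinates, where x = r cos(θ), y = r sin(θ), and dA = r dr dθ.

Under the substitution, the integrand becomes 28, so

    ∬_D (28) dA = ∫_{0}^{π/2} ∫_{0}^{5} (28) · r dr dθ.

Inner integral (in r): ∫_{0}^{5} (28) · r dr = 350.

Outer integral (in θ): ∫_{0}^{π/2} (350) dθ = 175π.

Therefore ∬_D (28) dA = 175π.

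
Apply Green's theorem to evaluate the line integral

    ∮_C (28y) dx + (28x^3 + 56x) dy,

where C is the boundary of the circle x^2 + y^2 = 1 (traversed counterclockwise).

Green's theorem converts the closed line integral into a double integral over the enclosed region D:

    ∮_C P dx + Q dy = ∬_D (∂Q/∂x - ∂P/∂y) dA.

Here P = 28y, Q = 28x^3 + 56x, so

    ∂Q/∂x = 84x^2 + 56,    ∂P/∂y = 28,
    ∂Q/∂x - ∂P/∂y = 84x^2 + 28.

D is the region x^2 + y^2 ≤ 1. Evaluating the double integral:

In polar coordinates (x = r cos θ, y = r sin θ, dA = r dr dθ) the integrand becomes 84r^2cos(θ)^2 + 28, so

    ∬_D (84x^2 + 28) dA = ∫_0^{2π} ∫_0^{1} (84r^2cos(θ)^2 + 28) · r dr dθ.

Inner (r from 0 to 1): 21cos(θ)^2 + 14.
Outer (θ from 0 to 2π): 49π.

Therefore ∮_C P dx + Q dy = 49π.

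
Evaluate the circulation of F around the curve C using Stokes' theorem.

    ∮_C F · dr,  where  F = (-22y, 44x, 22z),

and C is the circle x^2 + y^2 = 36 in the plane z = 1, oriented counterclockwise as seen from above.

Let S be the flat disk x^2 + y^2 ≤ 36 in the plane z = 1, with upward unit normal n̂ = ẑ. By Stokes' theorem,

    ∮_C F · dr = ∬_S (∇ × F) · n̂ dS = ∬_D (curl F)_z dA,

where D is the disk x^2 + y^2 ≤ 36.

Compute the curl of F = (-22y, 44x, 22z):
    (∇ × F)_x = ∂F_z/∂y - ∂F_y/∂z = 0,
    (∇ × F)_y = ∂F_x/∂z - ∂F_z/∂x = 0,
    (∇ × F)_z = ∂F_y/∂x - ∂F_x/∂y = 66.

On z = 1, (curl F)_z = 66.

Convert to polar (x = r cos θ, y = r sin θ, dA = r dr dθ); the integrand becomes 66, so

    ∬_D (curl F)_z dA = ∫_0^{2π} ∫_0^{6} (66) · r dr dθ.

Inner (r from 0 to 6): 1188.
Outer (θ from 0 to 2π): 2376π.

Therefore ∮_C F · dr = 2376π.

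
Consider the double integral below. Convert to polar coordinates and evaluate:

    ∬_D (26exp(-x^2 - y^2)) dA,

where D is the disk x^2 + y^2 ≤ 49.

The region D is 0 ≤ r ≤ 7, 0 ≤ θ ≤ 2π in polar coordinates, where x = r cos(θ), y = r sin(θ), and dA = r dr dθ.

Under the substitution, the integrand becomes 26exp(-r^2), so

    ∬_D (26exp(-x^2 - y^2)) dA = ∫_{0}^{2π} ∫_{0}^{7} (26exp(-r^2)) · r dr dθ.

Inner integral (in r): ∫_{0}^{7} (26exp(-r^2)) · r dr = 13 - 13exp(-49).

Outer integral (in θ): ∫_{0}^{2π} (13 - 13exp(-49)) dθ = -26π exp(-49) + 26π.

Therefore ∬_D (26exp(-x^2 - y^2)) dA = -26π exp(-49) + 26π.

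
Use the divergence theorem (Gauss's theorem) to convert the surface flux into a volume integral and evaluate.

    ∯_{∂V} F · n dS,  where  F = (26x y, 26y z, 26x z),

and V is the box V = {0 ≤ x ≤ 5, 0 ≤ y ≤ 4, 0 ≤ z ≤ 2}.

By the divergence theorem,

    ∯_{∂V} F · n dS = ∭_V (∇ · F) dV.

Compute the divergence:
    ∇ · F = ∂F_x/∂x + ∂F_y/∂y + ∂F_z/∂z = 26y + 26z + 26x = 26x + 26y + 26z.

V is a rectangular box, so dV = dx dy dz with 0 ≤ x ≤ 5, 0 ≤ y ≤ 4, 0 ≤ z ≤ 2.

Integrate (26x + 26y + 26z) over V as an iterated integral:

    ∭_V (∇·F) dV = ∫_0^{5} ∫_0^{4} ∫_0^{2} (26x + 26y + 26z) dz dy dx.

Inner (z from 0 to 2): 52x + 52y + 52.
Middle (y from 0 to 4): 208x + 624.
Outer (x from 0 to 5): 5720.

Therefore ∯_{∂V} F · n dS = 5720.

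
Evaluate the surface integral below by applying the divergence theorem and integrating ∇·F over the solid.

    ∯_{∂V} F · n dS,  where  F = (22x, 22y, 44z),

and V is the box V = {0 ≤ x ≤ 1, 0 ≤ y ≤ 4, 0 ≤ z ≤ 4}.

By the divergence theorem,

    ∯_{∂V} F · n dS = ∭_V (∇ · F) dV.

Compute the divergence:
    ∇ · F = ∂F_x/∂x + ∂F_y/∂y + ∂F_z/∂z = 22 + 22 + 44 = 88.

V is a rectangular box, so dV = dx dy dz with 0 ≤ x ≤ 1, 0 ≤ y ≤ 4, 0 ≤ z ≤ 4.

Integrate (88) over V as an iterated integral:

    ∭_V (∇·F) dV = ∫_0^{1} ∫_0^{4} ∫_0^{4} (88) dz dy dx.

Inner (z from 0 to 4): 352.
Middle (y from 0 to 4): 1408.
Outer (x from 0 to 1): 1408.

Therefore ∯_{∂V} F · n dS = 1408.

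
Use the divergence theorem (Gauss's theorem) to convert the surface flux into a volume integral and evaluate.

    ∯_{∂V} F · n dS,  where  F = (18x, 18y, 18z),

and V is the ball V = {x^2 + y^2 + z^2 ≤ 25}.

By the divergence theorem,

    ∯_{∂V} F · n dS = ∭_V (∇ · F) dV.

Compute the divergence:
    ∇ · F = ∂F_x/∂x + ∂F_y/∂y + ∂F_z/∂z = 18 + 18 + 18 = 54.

In spherical coordinates, x = ρ sin(φ) cos(θ), y = ρ sin(φ) sin(θ), z = ρ cos(φ), dV = ρ^2 sin(φ) dρ dφ dθ, with 0 ≤ ρ ≤ 5, 0 ≤ φ ≤ π, 0 ≤ θ ≤ 2π.

The integrand, after substitution and multiplying by the volume element, becomes (54) · ρ^2 sin(φ), so

    ∭_V (∇·F) dV = ∫_0^{2π} ∫_0^{π} ∫_0^{5} (54) · ρ^2 sin(φ) dρ dφ dθ.

Inner (ρ from 0 to 5): 2250sin(φ).
Middle (φ from 0 to π): 4500.
Outer (θ from 0 to 2π): 9000π.

Therefore ∯_{∂V} F · n dS = 9000π.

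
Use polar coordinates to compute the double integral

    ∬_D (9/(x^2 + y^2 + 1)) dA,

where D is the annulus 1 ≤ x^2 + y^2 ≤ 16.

The region D is 1 ≤ r ≤ 4, 0 ≤ θ ≤ 2π in polar coordinates, where x = r cos(θ), y = r sin(θ), and dA = r dr dθ.

Under the substitution, the integrand becomes 9/(r^2 + 1), so

    ∬_D (9/(x^2 + y^2 + 1)) dA = ∫_{0}^{2π} ∫_{1}^{4} (9/(r^2 + 1)) · r dr dθ.

Inner integral (in r): ∫_{1}^{4} (9/(r^2 + 1)) · r dr = log(83521sqrt(34)/32).

Outer integral (in θ): ∫_{0}^{2π} (log(83521sqrt(34)/32)) dθ = log((83521sqrt(34)/32)^(2π)).

Therefore ∬_D (9/(x^2 + y^2 + 1)) dA = log((83521sqrt(34)/32)^(2π)).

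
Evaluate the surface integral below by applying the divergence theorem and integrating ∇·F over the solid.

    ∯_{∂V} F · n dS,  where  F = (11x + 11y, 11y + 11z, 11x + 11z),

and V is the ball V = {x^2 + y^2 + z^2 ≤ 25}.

By the divergence theorem,

    ∯_{∂V} F · n dS = ∭_V (∇ · F) dV.

Compute the divergence:
    ∇ · F = ∂F_x/∂x + ∂F_y/∂y + ∂F_z/∂z = 11 + 11 + 11 = 33.

In spherical coordinates, x = ρ sin(φ) cos(θ), y = ρ sin(φ) sin(θ), z = ρ cos(φ), dV = ρ^2 sin(φ) dρ dφ dθ, with 0 ≤ ρ ≤ 5, 0 ≤ φ ≤ π, 0 ≤ θ ≤ 2π.

The integrand, after substitution and multiplying by the volume element, becomes (33) · ρ^2 sin(φ), so

    ∭_V (∇·F) dV = ∫_0^{2π} ∫_0^{π} ∫_0^{5} (33) · ρ^2 sin(φ) dρ dφ dθ.

Inner (ρ from 0 to 5): 1375sin(φ).
Middle (φ from 0 to π): 2750.
Outer (θ from 0 to 2π): 5500π.

Therefore ∯_{∂V} F · n dS = 5500π.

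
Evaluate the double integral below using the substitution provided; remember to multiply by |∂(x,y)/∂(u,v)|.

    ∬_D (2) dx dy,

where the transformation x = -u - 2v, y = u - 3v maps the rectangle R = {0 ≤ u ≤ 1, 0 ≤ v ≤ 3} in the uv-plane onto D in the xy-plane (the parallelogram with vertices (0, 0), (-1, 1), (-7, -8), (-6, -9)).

Compute the Jacobian determinant of (x, y) with respect to (u, v):

    ∂(x,y)/∂(u,v) = | -1  -2 | = (-1)(-3) - (-2)(1) = 5.
                   | 1  -3 |

Its absolute value is |J| = 5 (the area scaling factor).

Substituting x = -u - 2v, y = u - 3v into the integrand,

    2 → 2,

so the integral becomes

    ∬_R (2) · |J| du dv = ∫_0^1 ∫_0^3 (10) dv du.

Inner (v): 30.
Outer (u): 30.

Therefore ∬_D (2) dx dy = 30.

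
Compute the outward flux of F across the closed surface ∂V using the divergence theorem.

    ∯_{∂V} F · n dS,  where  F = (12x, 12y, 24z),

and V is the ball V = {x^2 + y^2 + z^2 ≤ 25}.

By the divergence theorem,

    ∯_{∂V} F · n dS = ∭_V (∇ · F) dV.

Compute the divergence:
    ∇ · F = ∂F_x/∂x + ∂F_y/∂y + ∂F_z/∂z = 12 + 12 + 24 = 48.

In spherical coordinates, x = ρ sin(φ) cos(θ), y = ρ sin(φ) sin(θ), z = ρ cos(φ), dV = ρ^2 sin(φ) dρ dφ dθ, with 0 ≤ ρ ≤ 5, 0 ≤ φ ≤ π, 0 ≤ θ ≤ 2π.

The integrand, after substitution and multiplying by the volume element, becomes (48) · ρ^2 sin(φ), so

    ∭_V (∇·F) dV = ∫_0^{2π} ∫_0^{π} ∫_0^{5} (48) · ρ^2 sin(φ) dρ dφ dθ.

Inner (ρ from 0 to 5): 2000sin(φ).
Middle (φ from 0 to π): 4000.
Outer (θ from 0 to 2π): 8000π.

Therefore ∯_{∂V} F · n dS = 8000π.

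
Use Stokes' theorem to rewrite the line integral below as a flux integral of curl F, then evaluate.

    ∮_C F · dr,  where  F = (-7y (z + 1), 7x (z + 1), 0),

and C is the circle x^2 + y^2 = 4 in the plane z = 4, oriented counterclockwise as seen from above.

Let S be the flat disk x^2 + y^2 ≤ 4 in the plane z = 4, with upward unit normal n̂ = ẑ. By Stokes' theorem,

    ∮_C F · dr = ∬_S (∇ × F) · n̂ dS = ∬_D (curl F)_z dA,

where D is the disk x^2 + y^2 ≤ 4.

Compute the curl of F = (-7y (z + 1), 7x (z + 1), 0):
    (∇ × F)_x = ∂F_z/∂y - ∂F_y/∂z = -7x,
    (∇ × F)_y = ∂F_x/∂z - ∂F_z/∂x = -7y,
    (∇ × F)_z = ∂F_y/∂x - ∂F_x/∂y = 14z + 14.

On z = 4, (curl F)_z = 70.

Convert to polar (x = r cos θ, y = r sin θ, dA = r dr dθ); the integrand becomes 70, so

    ∬_D (curl F)_z dA = ∫_0^{2π} ∫_0^{2} (70) · r dr dθ.

Inner (r from 0 to 2): 140.
Outer (θ from 0 to 2π): 280π.

Therefore ∮_C F · dr = 280π.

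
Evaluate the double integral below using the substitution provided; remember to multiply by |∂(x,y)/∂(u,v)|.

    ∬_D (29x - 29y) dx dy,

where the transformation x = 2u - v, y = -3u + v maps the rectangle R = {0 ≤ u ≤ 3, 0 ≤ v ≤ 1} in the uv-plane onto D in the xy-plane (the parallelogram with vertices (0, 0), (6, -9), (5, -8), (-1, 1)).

Compute the Jacobian determinant of (x, y) with respect to (u, v):

    ∂(x,y)/∂(u,v) = | 2  -1 | = (2)(1) - (-1)(-3) = -1.
                   | -3  1 |

Its absolute value is |J| = 1 (the area scaling factor).

Substituting x = 2u - v, y = -3u + v into the integrand,

    29x - 29y → 145u - 58v,

so the integral becomes

    ∬_R (145u - 58v) · |J| du dv = ∫_0^3 ∫_0^1 (145u - 58v) dv du.

Inner (v): 145u - 29.
Outer (u): 1131/2.

Therefore ∬_D (29x - 29y) dx dy = 1131/2.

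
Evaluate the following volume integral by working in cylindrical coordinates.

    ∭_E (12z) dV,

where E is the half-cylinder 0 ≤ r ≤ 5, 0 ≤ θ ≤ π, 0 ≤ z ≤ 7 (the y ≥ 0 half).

In cylindrical coordinates, x = r cos(θ), y = r sin(θ), z = z, and dV = r dr dθ dz.

The integrand becomes 12z, so

    ∭_E (12z) dV = ∫_{0}^{π} ∫_{0}^{5} ∫_{0}^{7} (12z) · r dz dr dθ.

Inner (z): 294r.
Middle (r from 0 to 5): 3675.
Outer (θ): 3675π.

Therefore the triple integral equals 3675π.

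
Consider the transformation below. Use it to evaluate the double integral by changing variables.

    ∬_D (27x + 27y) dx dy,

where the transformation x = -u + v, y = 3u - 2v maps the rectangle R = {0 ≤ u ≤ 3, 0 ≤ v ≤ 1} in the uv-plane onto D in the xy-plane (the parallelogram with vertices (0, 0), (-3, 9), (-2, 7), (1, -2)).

Compute the Jacobian determinant of (x, y) with respect to (u, v):

    ∂(x,y)/∂(u,v) = | -1  1 | = (-1)(-2) - (1)(3) = -1.
                   | 3  -2 |

Its absolute value is |J| = 1 (the area scaling factor).

Substituting x = -u + v, y = 3u - 2v into the integrand,

    27x + 27y → 54u - 27v,

so the integral becomes

    ∬_R (54u - 27v) · |J| du dv = ∫_0^3 ∫_0^1 (54u - 27v) dv du.

Inner (v): 54u - 27/2.
Outer (u): 405/2.

Therefore ∬_D (27x + 27y) dx dy = 405/2.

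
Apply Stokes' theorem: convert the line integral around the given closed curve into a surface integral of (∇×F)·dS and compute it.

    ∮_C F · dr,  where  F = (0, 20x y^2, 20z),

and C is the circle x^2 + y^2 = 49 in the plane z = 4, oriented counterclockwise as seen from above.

Let S be the flat disk x^2 + y^2 ≤ 49 in the plane z = 4, with upward unit normal n̂ = ẑ. By Stokes' theorem,

    ∮_C F · dr = ∬_S (∇ × F) · n̂ dS = ∬_D (curl F)_z dA,

where D is the disk x^2 + y^2 ≤ 49.

Compute the curl of F = (0, 20x y^2, 20z):
    (∇ × F)_x = ∂F_z/∂y - ∂F_y/∂z = 0,
    (∇ × F)_y = ∂F_x/∂z - ∂F_z/∂x = 0,
    (∇ × F)_z = ∂F_y/∂x - ∂F_x/∂y = 20y^2.

On z = 4, (curl F)_z = 20y^2.

Convert to polar (x = r cos θ, y = r sin θ, dA = r dr dθ); the integrand becomes 20r^2sin(θ)^2, so

    ∬_D (curl F)_z dA = ∫_0^{2π} ∫_0^{7} (20r^2sin(θ)^2) · r dr dθ.

Inner (r from 0 to 7): 12005sin(θ)^2.
Outer (θ from 0 to 2π): 12005π.

Therefore ∮_C F · dr = 12005π.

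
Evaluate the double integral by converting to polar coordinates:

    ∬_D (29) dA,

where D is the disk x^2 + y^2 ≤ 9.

The region D is 0 ≤ r ≤ 3, 0 ≤ θ ≤ 2π in polar coordinates, where x = r cos(θ), y = r sin(θ), and dA = r dr dθ.

Under the substitution, the integrand becomes 29, so

    ∬_D (29) dA = ∫_{0}^{2π} ∫_{0}^{3} (29) · r dr dθ.

Inner integral (in r): ∫_{0}^{3} (29) · r dr = 261/2.

Outer integral (in θ): ∫_{0}^{2π} (261/2) dθ = 261π.

Therefore ∬_D (29) dA = 261π.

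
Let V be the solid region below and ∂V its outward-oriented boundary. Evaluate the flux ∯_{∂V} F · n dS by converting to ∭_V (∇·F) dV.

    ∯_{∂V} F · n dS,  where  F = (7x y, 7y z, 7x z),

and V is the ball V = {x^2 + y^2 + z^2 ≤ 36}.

By the divergence theorem,

    ∯_{∂V} F · n dS = ∭_V (∇ · F) dV.

Compute the divergence:
    ∇ · F = ∂F_x/∂x + ∂F_y/∂y + ∂F_z/∂z = 7y + 7z + 7x = 7x + 7y + 7z.

In spherical coordinates, x = ρ sin(φ) cos(θ), y = ρ sin(φ) sin(θ), z = ρ cos(φ), dV = ρ^2 sin(φ) dρ dφ dθ, with 0 ≤ ρ ≤ 6, 0 ≤ φ ≤ π, 0 ≤ θ ≤ 2π.

The integrand, after substitution and multiplying by the volume element, becomes (7ρ (sqrt(2)sin(φ)sin(θ + π/4) + cos(φ))) · ρ^2 sin(φ), so

    ∭_V (∇·F) dV = ∫_0^{2π} ∫_0^{π} ∫_0^{6} (7ρ (sqrt(2)sin(φ)sin(θ + π/4) + cos(φ))) · ρ^2 sin(φ) dρ dφ dθ.

Inner (ρ from 0 to 6): 2268(sqrt(2)sin(φ)sin(θ + π/4) + cos(φ))sin(φ).
Middle (φ from 0 to π): 1134sqrt(2)π sin(θ + π/4).
Outer (θ from 0 to 2π): 0.

Therefore ∯_{∂V} F · n dS = 0.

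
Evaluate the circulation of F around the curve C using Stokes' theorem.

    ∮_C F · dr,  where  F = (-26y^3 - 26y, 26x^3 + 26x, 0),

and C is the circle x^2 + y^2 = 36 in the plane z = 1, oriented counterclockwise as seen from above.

Let S be the flat disk x^2 + y^2 ≤ 36 in the plane z = 1, with upward unit normal n̂ = ẑ. By Stokes' theorem,

    ∮_C F · dr = ∬_S (∇ × F) · n̂ dS = ∬_D (curl F)_z dA,

where D is the disk x^2 + y^2 ≤ 36.

Compute the curl of F = (-26y^3 - 26y, 26x^3 + 26x, 0):
    (∇ × F)_x = ∂F_z/∂y - ∂F_y/∂z = 0,
    (∇ × F)_y = ∂F_x/∂z - ∂F_z/∂x = 0,
    (∇ × F)_z = ∂F_y/∂x - ∂F_x/∂y = 78x^2 + 78y^2 + 52.

On z = 1, (curl F)_z = 78x^2 + 78y^2 + 52.

Convert to polar (x = r cos θ, y = r sin θ, dA = r dr dθ); the integrand becomes 78r^2 + 52, so

    ∬_D (curl F)_z dA = ∫_0^{2π} ∫_0^{6} (78r^2 + 52) · r dr dθ.

Inner (r from 0 to 6): 26208.
Outer (θ from 0 to 2π): 52416π.

Therefore ∮_C F · dr = 52416π.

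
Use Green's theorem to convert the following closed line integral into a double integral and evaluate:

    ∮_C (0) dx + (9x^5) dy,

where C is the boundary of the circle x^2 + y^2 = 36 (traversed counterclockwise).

Green's theorem converts the closed line integral into a double integral over the enclosed region D:

    ∮_C P dx + Q dy = ∬_D (∂Q/∂x - ∂P/∂y) dA.

Here P = 0, Q = 9x^5, so

    ∂Q/∂x = 45x^4,    ∂P/∂y = 0,
    ∂Q/∂x - ∂P/∂y = 45x^4.

D is the region x^2 + y^2 ≤ 36. Evaluating the double integral:

In polar coordinates (x = r cos θ, y = r sin θ, dA = r dr dθ) the integrand becomes 45r^4cos(θ)^4, so

    ∬_D (45x^4) dA = ∫_0^{2π} ∫_0^{6} (45r^4cos(θ)^4) · r dr dθ.

Inner (r from 0 to 6): 349920cos(θ)^4.
Outer (θ from 0 to 2π): 262440π.

Therefore ∮_C P dx + Q dy = 262440π.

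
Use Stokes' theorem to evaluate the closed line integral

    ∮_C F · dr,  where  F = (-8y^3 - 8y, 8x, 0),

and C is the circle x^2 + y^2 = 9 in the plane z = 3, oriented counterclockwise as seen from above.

Let S be the flat disk x^2 + y^2 ≤ 9 in the plane z = 3, with upward unit normal n̂ = ẑ. By Stokes' theorem,

    ∮_C F · dr = ∬_S (∇ × F) · n̂ dS = ∬_D (curl F)_z dA,

where D is the disk x^2 + y^2 ≤ 9.

Compute the curl of F = (-8y^3 - 8y, 8x, 0):
    (∇ × F)_x = ∂F_z/∂y - ∂F_y/∂z = 0,
    (∇ × F)_y = ∂F_x/∂z - ∂F_z/∂x = 0,
    (∇ × F)_z = ∂F_y/∂x - ∂F_x/∂y = 24y^2 + 16.

On z = 3, (curl F)_z = 24y^2 + 16.

Convert to polar (x = r cos θ, y = r sin θ, dA = r dr dθ); the integrand becomes 24r^2sin(θ)^2 + 16, so

    ∬_D (curl F)_z dA = ∫_0^{2π} ∫_0^{3} (24r^2sin(θ)^2 + 16) · r dr dθ.

Inner (r from 0 to 3): 486sin(θ)^2 + 72.
Outer (θ from 0 to 2π): 630π.

Therefore ∮_C F · dr = 630π.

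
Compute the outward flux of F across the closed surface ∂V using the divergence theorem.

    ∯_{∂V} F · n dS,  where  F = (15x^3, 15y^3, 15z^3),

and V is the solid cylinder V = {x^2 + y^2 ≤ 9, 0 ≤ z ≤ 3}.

By the divergence theorem,

    ∯_{∂V} F · n dS = ∭_V (∇ · F) dV.

Compute the divergence:
    ∇ · F = ∂F_x/∂x + ∂F_y/∂y + ∂F_z/∂z = 45x^2 + 45y^2 + 45z^2.

In cylindrical coordinates, x = r cos(θ), y = r sin(θ), z = z, dV = r dr dθ dz, with 0 ≤ r ≤ 3, 0 ≤ θ ≤ 2π, 0 ≤ z ≤ 3.

The integrand, after substitution and multiplying by the volume element, becomes (45r^2 + 45z^2) · r, so

    ∭_V (∇·F) dV = ∫_0^{2π} ∫_0^{3} ∫_0^{3} (45r^2 + 45z^2) · r dz dr dθ.

Inner (z from 0 to 3): 135r (r^2 + 3).
Middle (r from 0 to 3): 18225/4.
Outer (θ from 0 to 2π): 18225π/2.

Therefore ∯_{∂V} F · n dS = 18225π/2.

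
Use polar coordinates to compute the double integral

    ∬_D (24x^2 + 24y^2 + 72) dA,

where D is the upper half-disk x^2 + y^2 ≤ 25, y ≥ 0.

The region D is 0 ≤ r ≤ 5, 0 ≤ θ ≤ π in polar coordinates, where x = r cos(θ), y = r sin(θ), and dA = r dr dθ.

Under the substitution, the integrand becomes 24r^2 + 72, so

    ∬_D (24x^2 + 24y^2 + 72) dA = ∫_{0}^{π} ∫_{0}^{5} (24r^2 + 72) · r dr dθ.

Inner integral (in r): ∫_{0}^{5} (24r^2 + 72) · r dr = 4650.

Outer integral (in θ): ∫_{0}^{π} (4650) dθ = 4650π.

Therefore ∬_D (24x^2 + 24y^2 + 72) dA = 4650π.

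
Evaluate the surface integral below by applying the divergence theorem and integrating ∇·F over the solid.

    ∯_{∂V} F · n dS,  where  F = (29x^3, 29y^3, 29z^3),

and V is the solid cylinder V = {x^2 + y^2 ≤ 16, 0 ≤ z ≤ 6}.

By the divergence theorem,

    ∯_{∂V} F · n dS = ∭_V (∇ · F) dV.

Compute the divergence:
    ∇ · F = ∂F_x/∂x + ∂F_y/∂y + ∂F_z/∂z = 87x^2 + 87y^2 + 87z^2.

In cylindrical coordinates, x = r cos(θ), y = r sin(θ), z = z, dV = r dr dθ dz, with 0 ≤ r ≤ 4, 0 ≤ θ ≤ 2π, 0 ≤ z ≤ 6.

The integrand, after substitution and multiplying by the volume element, becomes (87r^2 + 87z^2) · r, so

    ∭_V (∇·F) dV = ∫_0^{2π} ∫_0^{4} ∫_0^{6} (87r^2 + 87z^2) · r dz dr dθ.

Inner (z from 0 to 6): 522r (r^2 + 12).
Middle (r from 0 to 4): 83520.
Outer (θ from 0 to 2π): 167040π.

Therefore ∯_{∂V} F · n dS = 167040π.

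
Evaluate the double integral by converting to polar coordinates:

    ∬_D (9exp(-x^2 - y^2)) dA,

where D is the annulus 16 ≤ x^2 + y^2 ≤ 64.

The region D is 4 ≤ r ≤ 8, 0 ≤ θ ≤ 2π in polar coordinates, where x = r cos(θ), y = r sin(θ), and dA = r dr dθ.

Under the substitution, the integrand becomes 9exp(-r^2), so

    ∬_D (9exp(-x^2 - y^2)) dA = ∫_{0}^{2π} ∫_{4}^{8} (9exp(-r^2)) · r dr dθ.

Inner integral (in r): ∫_{4}^{8} (9exp(-r^2)) · r dr = -(9 - 9exp(48))exp(-64)/2.

Outer integral (in θ): ∫_{0}^{2π} (-(9 - 9exp(48))exp(-64)/2) dθ = -9π (1 - exp(48))exp(-64).

Therefore ∬_D (9exp(-x^2 - y^2)) dA = -9π (1 - exp(48))exp(-64).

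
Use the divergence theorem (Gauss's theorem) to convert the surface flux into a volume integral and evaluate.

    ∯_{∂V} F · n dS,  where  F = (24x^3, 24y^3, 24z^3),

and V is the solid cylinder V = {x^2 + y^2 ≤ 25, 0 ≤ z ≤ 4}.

By the divergence theorem,

    ∯_{∂V} F · n dS = ∭_V (∇ · F) dV.

Compute the divergence:
    ∇ · F = ∂F_x/∂x + ∂F_y/∂y + ∂F_z/∂z = 72x^2 + 72y^2 + 72z^2.

In cylindrical coordinates, x = r cos(θ), y = r sin(θ), z = z, dV = r dr dθ dz, with 0 ≤ r ≤ 5, 0 ≤ θ ≤ 2π, 0 ≤ z ≤ 4.

The integrand, after substitution and multiplying by the volume element, becomes (72r^2 + 72z^2) · r, so

    ∭_V (∇·F) dV = ∫_0^{2π} ∫_0^{5} ∫_0^{4} (72r^2 + 72z^2) · r dz dr dθ.

Inner (z from 0 to 4): 288r^3 + 1536r.
Middle (r from 0 to 5): 64200.
Outer (θ from 0 to 2π): 128400π.

Therefore ∯_{∂V} F · n dS = 128400π.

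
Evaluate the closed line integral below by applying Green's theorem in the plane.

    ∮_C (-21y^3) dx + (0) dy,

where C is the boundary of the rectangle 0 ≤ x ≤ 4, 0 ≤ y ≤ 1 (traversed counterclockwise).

Green's theorem converts the closed line integral into a double integral over the enclosed region D:

    ∮_C P dx + Q dy = ∬_D (∂Q/∂x - ∂P/∂y) dA.

Here P = -21y^3, Q = 0, so

    ∂Q/∂x = 0,    ∂P/∂y = -63y^2,
    ∂Q/∂x - ∂P/∂y = 63y^2.

D is the region 0 ≤ x ≤ 4, 0 ≤ y ≤ 1. Evaluating the double integral:

    ∬_D (63y^2) dA = ∫_0^{4} ∫_0^{1} (63y^2) dy dx.

Inner (y from 0 to 1): 21.
Outer (x from 0 to 4): 84.

Therefore ∮_C P dx + Q dy = 84.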